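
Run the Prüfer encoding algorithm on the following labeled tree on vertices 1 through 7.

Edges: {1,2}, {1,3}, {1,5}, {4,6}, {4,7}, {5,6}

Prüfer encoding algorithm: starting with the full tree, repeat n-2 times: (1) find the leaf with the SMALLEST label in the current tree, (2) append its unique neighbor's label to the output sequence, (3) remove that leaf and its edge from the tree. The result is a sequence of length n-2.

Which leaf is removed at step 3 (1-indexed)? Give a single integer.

Step 1: current leaves = {2,3,7}. Remove leaf 2 (neighbor: 1).
Step 2: current leaves = {3,7}. Remove leaf 3 (neighbor: 1).
Step 3: current leaves = {1,7}. Remove leaf 1 (neighbor: 5).

Answer: 1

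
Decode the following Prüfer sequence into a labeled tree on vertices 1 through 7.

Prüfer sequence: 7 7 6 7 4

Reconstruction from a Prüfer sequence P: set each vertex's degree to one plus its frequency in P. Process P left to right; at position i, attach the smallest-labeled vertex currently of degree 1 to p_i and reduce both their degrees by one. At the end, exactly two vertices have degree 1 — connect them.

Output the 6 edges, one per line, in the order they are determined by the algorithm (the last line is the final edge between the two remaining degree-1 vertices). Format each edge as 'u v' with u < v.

Initial degrees: {1:1, 2:1, 3:1, 4:2, 5:1, 6:2, 7:4}
Step 1: smallest deg-1 vertex = 1, p_1 = 7. Add edge {1,7}. Now deg[1]=0, deg[7]=3.
Step 2: smallest deg-1 vertex = 2, p_2 = 7. Add edge {2,7}. Now deg[2]=0, deg[7]=2.
Step 3: smallest deg-1 vertex = 3, p_3 = 6. Add edge {3,6}. Now deg[3]=0, deg[6]=1.
Step 4: smallest deg-1 vertex = 5, p_4 = 7. Add edge {5,7}. Now deg[5]=0, deg[7]=1.
Step 5: smallest deg-1 vertex = 6, p_5 = 4. Add edge {4,6}. Now deg[6]=0, deg[4]=1.
Final: two remaining deg-1 vertices are 4, 7. Add edge {4,7}.

Answer: 1 7
2 7
3 6
5 7
4 6
4 7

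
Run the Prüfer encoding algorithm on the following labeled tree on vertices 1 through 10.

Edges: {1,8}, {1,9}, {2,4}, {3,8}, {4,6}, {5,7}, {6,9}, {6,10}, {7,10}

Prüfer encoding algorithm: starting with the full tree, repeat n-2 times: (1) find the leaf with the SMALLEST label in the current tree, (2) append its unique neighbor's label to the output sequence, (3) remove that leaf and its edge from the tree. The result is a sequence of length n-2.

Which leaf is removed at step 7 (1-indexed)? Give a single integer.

Step 1: current leaves = {2,3,5}. Remove leaf 2 (neighbor: 4).
Step 2: current leaves = {3,4,5}. Remove leaf 3 (neighbor: 8).
Step 3: current leaves = {4,5,8}. Remove leaf 4 (neighbor: 6).
Step 4: current leaves = {5,8}. Remove leaf 5 (neighbor: 7).
Step 5: current leaves = {7,8}. Remove leaf 7 (neighbor: 10).
Step 6: current leaves = {8,10}. Remove leaf 8 (neighbor: 1).
Step 7: current leaves = {1,10}. Remove leaf 1 (neighbor: 9).

Answer: 1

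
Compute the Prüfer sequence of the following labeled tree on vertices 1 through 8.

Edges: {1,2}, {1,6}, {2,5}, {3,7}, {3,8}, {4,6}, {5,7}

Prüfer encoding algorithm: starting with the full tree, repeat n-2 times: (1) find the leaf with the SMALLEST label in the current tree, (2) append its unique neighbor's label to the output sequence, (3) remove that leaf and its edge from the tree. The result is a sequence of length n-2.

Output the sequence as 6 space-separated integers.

Answer: 6 1 2 5 7 3

Derivation:
Step 1: leaves = {4,8}. Remove smallest leaf 4, emit neighbor 6.
Step 2: leaves = {6,8}. Remove smallest leaf 6, emit neighbor 1.
Step 3: leaves = {1,8}. Remove smallest leaf 1, emit neighbor 2.
Step 4: leaves = {2,8}. Remove smallest leaf 2, emit neighbor 5.
Step 5: leaves = {5,8}. Remove smallest leaf 5, emit neighbor 7.
Step 6: leaves = {7,8}. Remove smallest leaf 7, emit neighbor 3.
Done: 2 vertices remain (3, 8). Sequence = [6 1 2 5 7 3]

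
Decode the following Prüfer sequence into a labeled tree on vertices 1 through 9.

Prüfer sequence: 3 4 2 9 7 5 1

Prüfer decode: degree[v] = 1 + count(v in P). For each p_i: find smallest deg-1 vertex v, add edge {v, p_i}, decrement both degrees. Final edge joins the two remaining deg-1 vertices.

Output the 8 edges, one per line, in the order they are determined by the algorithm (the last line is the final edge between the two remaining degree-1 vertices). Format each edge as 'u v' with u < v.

Initial degrees: {1:2, 2:2, 3:2, 4:2, 5:2, 6:1, 7:2, 8:1, 9:2}
Step 1: smallest deg-1 vertex = 6, p_1 = 3. Add edge {3,6}. Now deg[6]=0, deg[3]=1.
Step 2: smallest deg-1 vertex = 3, p_2 = 4. Add edge {3,4}. Now deg[3]=0, deg[4]=1.
Step 3: smallest deg-1 vertex = 4, p_3 = 2. Add edge {2,4}. Now deg[4]=0, deg[2]=1.
Step 4: smallest deg-1 vertex = 2, p_4 = 9. Add edge {2,9}. Now deg[2]=0, deg[9]=1.
Step 5: smallest deg-1 vertex = 8, p_5 = 7. Add edge {7,8}. Now deg[8]=0, deg[7]=1.
Step 6: smallest deg-1 vertex = 7, p_6 = 5. Add edge {5,7}. Now deg[7]=0, deg[5]=1.
Step 7: smallest deg-1 vertex = 5, p_7 = 1. Add edge {1,5}. Now deg[5]=0, deg[1]=1.
Final: two remaining deg-1 vertices are 1, 9. Add edge {1,9}.

Answer: 3 6
3 4
2 4
2 9
7 8
5 7
1 5
1 9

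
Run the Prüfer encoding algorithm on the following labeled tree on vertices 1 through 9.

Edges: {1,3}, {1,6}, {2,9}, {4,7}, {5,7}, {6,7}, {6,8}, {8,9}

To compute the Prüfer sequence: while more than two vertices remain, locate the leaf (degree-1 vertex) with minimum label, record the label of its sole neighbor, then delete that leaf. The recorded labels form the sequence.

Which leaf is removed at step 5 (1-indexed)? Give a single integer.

Step 1: current leaves = {2,3,4,5}. Remove leaf 2 (neighbor: 9).
Step 2: current leaves = {3,4,5,9}. Remove leaf 3 (neighbor: 1).
Step 3: current leaves = {1,4,5,9}. Remove leaf 1 (neighbor: 6).
Step 4: current leaves = {4,5,9}. Remove leaf 4 (neighbor: 7).
Step 5: current leaves = {5,9}. Remove leaf 5 (neighbor: 7).

Answer: 5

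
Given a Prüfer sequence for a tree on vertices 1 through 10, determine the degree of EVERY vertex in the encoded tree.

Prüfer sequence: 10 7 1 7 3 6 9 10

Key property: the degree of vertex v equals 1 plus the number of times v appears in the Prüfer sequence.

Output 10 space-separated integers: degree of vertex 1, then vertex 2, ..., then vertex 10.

Answer: 2 1 2 1 1 2 3 1 2 3

Derivation:
p_1 = 10: count[10] becomes 1
p_2 = 7: count[7] becomes 1
p_3 = 1: count[1] becomes 1
p_4 = 7: count[7] becomes 2
p_5 = 3: count[3] becomes 1
p_6 = 6: count[6] becomes 1
p_7 = 9: count[9] becomes 1
p_8 = 10: count[10] becomes 2
Degrees (1 + count): deg[1]=1+1=2, deg[2]=1+0=1, deg[3]=1+1=2, deg[4]=1+0=1, deg[5]=1+0=1, deg[6]=1+1=2, deg[7]=1+2=3, deg[8]=1+0=1, deg[9]=1+1=2, deg[10]=1+2=3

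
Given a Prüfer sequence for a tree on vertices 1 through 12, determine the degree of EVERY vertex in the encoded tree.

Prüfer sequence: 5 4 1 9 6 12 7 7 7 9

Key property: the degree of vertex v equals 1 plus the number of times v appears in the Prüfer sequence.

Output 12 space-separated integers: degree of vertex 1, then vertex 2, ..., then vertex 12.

Answer: 2 1 1 2 2 2 4 1 3 1 1 2

Derivation:
p_1 = 5: count[5] becomes 1
p_2 = 4: count[4] becomes 1
p_3 = 1: count[1] becomes 1
p_4 = 9: count[9] becomes 1
p_5 = 6: count[6] becomes 1
p_6 = 12: count[12] becomes 1
p_7 = 7: count[7] becomes 1
p_8 = 7: count[7] becomes 2
p_9 = 7: count[7] becomes 3
p_10 = 9: count[9] becomes 2
Degrees (1 + count): deg[1]=1+1=2, deg[2]=1+0=1, deg[3]=1+0=1, deg[4]=1+1=2, deg[5]=1+1=2, deg[6]=1+1=2, deg[7]=1+3=4, deg[8]=1+0=1, deg[9]=1+2=3, deg[10]=1+0=1, deg[11]=1+0=1, deg[12]=1+1=2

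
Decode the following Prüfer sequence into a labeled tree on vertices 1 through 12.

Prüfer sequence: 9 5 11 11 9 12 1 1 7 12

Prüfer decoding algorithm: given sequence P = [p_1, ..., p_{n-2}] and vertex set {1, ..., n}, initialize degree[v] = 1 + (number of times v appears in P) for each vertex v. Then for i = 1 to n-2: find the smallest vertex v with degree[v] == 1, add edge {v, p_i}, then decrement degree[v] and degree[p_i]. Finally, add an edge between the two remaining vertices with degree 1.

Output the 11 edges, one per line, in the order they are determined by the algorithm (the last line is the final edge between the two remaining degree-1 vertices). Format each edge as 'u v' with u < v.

Answer: 2 9
3 5
4 11
5 11
6 9
8 12
1 9
1 10
1 7
7 12
11 12

Derivation:
Initial degrees: {1:3, 2:1, 3:1, 4:1, 5:2, 6:1, 7:2, 8:1, 9:3, 10:1, 11:3, 12:3}
Step 1: smallest deg-1 vertex = 2, p_1 = 9. Add edge {2,9}. Now deg[2]=0, deg[9]=2.
Step 2: smallest deg-1 vertex = 3, p_2 = 5. Add edge {3,5}. Now deg[3]=0, deg[5]=1.
Step 3: smallest deg-1 vertex = 4, p_3 = 11. Add edge {4,11}. Now deg[4]=0, deg[11]=2.
Step 4: smallest deg-1 vertex = 5, p_4 = 11. Add edge {5,11}. Now deg[5]=0, deg[11]=1.
Step 5: smallest deg-1 vertex = 6, p_5 = 9. Add edge {6,9}. Now deg[6]=0, deg[9]=1.
Step 6: smallest deg-1 vertex = 8, p_6 = 12. Add edge {8,12}. Now deg[8]=0, deg[12]=2.
Step 7: smallest deg-1 vertex = 9, p_7 = 1. Add edge {1,9}. Now deg[9]=0, deg[1]=2.
Step 8: smallest deg-1 vertex = 10, p_8 = 1. Add edge {1,10}. Now deg[10]=0, deg[1]=1.
Step 9: smallest deg-1 vertex = 1, p_9 = 7. Add edge {1,7}. Now deg[1]=0, deg[7]=1.
Step 10: smallest deg-1 vertex = 7, p_10 = 12. Add edge {7,12}. Now deg[7]=0, deg[12]=1.
Final: two remaining deg-1 vertices are 11, 12. Add edge {11,12}.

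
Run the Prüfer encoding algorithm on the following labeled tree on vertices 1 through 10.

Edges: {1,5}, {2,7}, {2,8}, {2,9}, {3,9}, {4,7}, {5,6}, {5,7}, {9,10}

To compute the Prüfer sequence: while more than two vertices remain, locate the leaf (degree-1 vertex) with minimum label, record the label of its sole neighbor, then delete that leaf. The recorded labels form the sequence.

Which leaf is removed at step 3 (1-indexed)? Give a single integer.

Step 1: current leaves = {1,3,4,6,8,10}. Remove leaf 1 (neighbor: 5).
Step 2: current leaves = {3,4,6,8,10}. Remove leaf 3 (neighbor: 9).
Step 3: current leaves = {4,6,8,10}. Remove leaf 4 (neighbor: 7).

Answer: 4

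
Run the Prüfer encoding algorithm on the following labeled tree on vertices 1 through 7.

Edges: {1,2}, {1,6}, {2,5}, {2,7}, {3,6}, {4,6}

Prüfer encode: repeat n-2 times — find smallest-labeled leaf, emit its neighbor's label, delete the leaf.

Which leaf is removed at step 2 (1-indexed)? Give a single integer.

Step 1: current leaves = {3,4,5,7}. Remove leaf 3 (neighbor: 6).
Step 2: current leaves = {4,5,7}. Remove leaf 4 (neighbor: 6).

Answer: 4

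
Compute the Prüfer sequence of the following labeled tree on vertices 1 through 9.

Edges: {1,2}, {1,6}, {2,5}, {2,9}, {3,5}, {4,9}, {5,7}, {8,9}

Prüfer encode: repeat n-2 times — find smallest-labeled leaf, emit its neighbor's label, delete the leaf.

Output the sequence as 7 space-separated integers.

Step 1: leaves = {3,4,6,7,8}. Remove smallest leaf 3, emit neighbor 5.
Step 2: leaves = {4,6,7,8}. Remove smallest leaf 4, emit neighbor 9.
Step 3: leaves = {6,7,8}. Remove smallest leaf 6, emit neighbor 1.
Step 4: leaves = {1,7,8}. Remove smallest leaf 1, emit neighbor 2.
Step 5: leaves = {7,8}. Remove smallest leaf 7, emit neighbor 5.
Step 6: leaves = {5,8}. Remove smallest leaf 5, emit neighbor 2.
Step 7: leaves = {2,8}. Remove smallest leaf 2, emit neighbor 9.
Done: 2 vertices remain (8, 9). Sequence = [5 9 1 2 5 2 9]

Answer: 5 9 1 2 5 2 9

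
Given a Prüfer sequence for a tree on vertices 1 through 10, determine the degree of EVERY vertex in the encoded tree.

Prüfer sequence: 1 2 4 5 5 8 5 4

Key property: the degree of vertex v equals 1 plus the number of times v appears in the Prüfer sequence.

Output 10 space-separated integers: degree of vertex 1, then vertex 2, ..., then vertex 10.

Answer: 2 2 1 3 4 1 1 2 1 1

Derivation:
p_1 = 1: count[1] becomes 1
p_2 = 2: count[2] becomes 1
p_3 = 4: count[4] becomes 1
p_4 = 5: count[5] becomes 1
p_5 = 5: count[5] becomes 2
p_6 = 8: count[8] becomes 1
p_7 = 5: count[5] becomes 3
p_8 = 4: count[4] becomes 2
Degrees (1 + count): deg[1]=1+1=2, deg[2]=1+1=2, deg[3]=1+0=1, deg[4]=1+2=3, deg[5]=1+3=4, deg[6]=1+0=1, deg[7]=1+0=1, deg[8]=1+1=2, deg[9]=1+0=1, deg[10]=1+0=1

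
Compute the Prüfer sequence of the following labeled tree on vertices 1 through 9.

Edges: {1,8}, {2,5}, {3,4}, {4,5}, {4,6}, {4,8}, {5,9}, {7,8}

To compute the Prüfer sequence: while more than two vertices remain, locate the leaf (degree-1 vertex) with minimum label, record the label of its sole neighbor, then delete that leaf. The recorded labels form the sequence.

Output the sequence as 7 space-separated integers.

Step 1: leaves = {1,2,3,6,7,9}. Remove smallest leaf 1, emit neighbor 8.
Step 2: leaves = {2,3,6,7,9}. Remove smallest leaf 2, emit neighbor 5.
Step 3: leaves = {3,6,7,9}. Remove smallest leaf 3, emit neighbor 4.
Step 4: leaves = {6,7,9}. Remove smallest leaf 6, emit neighbor 4.
Step 5: leaves = {7,9}. Remove smallest leaf 7, emit neighbor 8.
Step 6: leaves = {8,9}. Remove smallest leaf 8, emit neighbor 4.
Step 7: leaves = {4,9}. Remove smallest leaf 4, emit neighbor 5.
Done: 2 vertices remain (5, 9). Sequence = [8 5 4 4 8 4 5]

Answer: 8 5 4 4 8 4 5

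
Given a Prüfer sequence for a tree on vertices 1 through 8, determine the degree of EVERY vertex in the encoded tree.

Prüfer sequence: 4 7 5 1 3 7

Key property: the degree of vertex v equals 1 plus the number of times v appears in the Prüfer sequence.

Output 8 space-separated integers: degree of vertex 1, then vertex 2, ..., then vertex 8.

Answer: 2 1 2 2 2 1 3 1

Derivation:
p_1 = 4: count[4] becomes 1
p_2 = 7: count[7] becomes 1
p_3 = 5: count[5] becomes 1
p_4 = 1: count[1] becomes 1
p_5 = 3: count[3] becomes 1
p_6 = 7: count[7] becomes 2
Degrees (1 + count): deg[1]=1+1=2, deg[2]=1+0=1, deg[3]=1+1=2, deg[4]=1+1=2, deg[5]=1+1=2, deg[6]=1+0=1, deg[7]=1+2=3, deg[8]=1+0=1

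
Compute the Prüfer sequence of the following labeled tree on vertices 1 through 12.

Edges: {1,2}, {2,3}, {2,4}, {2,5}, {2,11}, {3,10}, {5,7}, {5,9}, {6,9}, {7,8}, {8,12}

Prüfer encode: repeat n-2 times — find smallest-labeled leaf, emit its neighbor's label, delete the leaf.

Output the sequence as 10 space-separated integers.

Answer: 2 2 9 5 3 2 2 5 7 8

Derivation:
Step 1: leaves = {1,4,6,10,11,12}. Remove smallest leaf 1, emit neighbor 2.
Step 2: leaves = {4,6,10,11,12}. Remove smallest leaf 4, emit neighbor 2.
Step 3: leaves = {6,10,11,12}. Remove smallest leaf 6, emit neighbor 9.
Step 4: leaves = {9,10,11,12}. Remove smallest leaf 9, emit neighbor 5.
Step 5: leaves = {10,11,12}. Remove smallest leaf 10, emit neighbor 3.
Step 6: leaves = {3,11,12}. Remove smallest leaf 3, emit neighbor 2.
Step 7: leaves = {11,12}. Remove smallest leaf 11, emit neighbor 2.
Step 8: leaves = {2,12}. Remove smallest leaf 2, emit neighbor 5.
Step 9: leaves = {5,12}. Remove smallest leaf 5, emit neighbor 7.
Step 10: leaves = {7,12}. Remove smallest leaf 7, emit neighbor 8.
Done: 2 vertices remain (8, 12). Sequence = [2 2 9 5 3 2 2 5 7 8]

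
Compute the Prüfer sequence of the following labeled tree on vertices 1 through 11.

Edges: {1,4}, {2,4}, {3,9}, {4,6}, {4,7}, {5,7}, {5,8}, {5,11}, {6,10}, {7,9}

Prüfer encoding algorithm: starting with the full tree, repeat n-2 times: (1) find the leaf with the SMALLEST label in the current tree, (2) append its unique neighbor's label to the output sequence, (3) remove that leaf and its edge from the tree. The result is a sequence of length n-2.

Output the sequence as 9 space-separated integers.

Step 1: leaves = {1,2,3,8,10,11}. Remove smallest leaf 1, emit neighbor 4.
Step 2: leaves = {2,3,8,10,11}. Remove smallest leaf 2, emit neighbor 4.
Step 3: leaves = {3,8,10,11}. Remove smallest leaf 3, emit neighbor 9.
Step 4: leaves = {8,9,10,11}. Remove smallest leaf 8, emit neighbor 5.
Step 5: leaves = {9,10,11}. Remove smallest leaf 9, emit neighbor 7.
Step 6: leaves = {10,11}. Remove smallest leaf 10, emit neighbor 6.
Step 7: leaves = {6,11}. Remove smallest leaf 6, emit neighbor 4.
Step 8: leaves = {4,11}. Remove smallest leaf 4, emit neighbor 7.
Step 9: leaves = {7,11}. Remove smallest leaf 7, emit neighbor 5.
Done: 2 vertices remain (5, 11). Sequence = [4 4 9 5 7 6 4 7 5]

Answer: 4 4 9 5 7 6 4 7 5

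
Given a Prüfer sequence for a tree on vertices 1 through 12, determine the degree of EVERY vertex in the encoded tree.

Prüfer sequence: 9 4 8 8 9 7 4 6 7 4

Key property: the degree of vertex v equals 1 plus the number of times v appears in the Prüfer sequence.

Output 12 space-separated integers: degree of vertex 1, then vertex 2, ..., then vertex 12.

p_1 = 9: count[9] becomes 1
p_2 = 4: count[4] becomes 1
p_3 = 8: count[8] becomes 1
p_4 = 8: count[8] becomes 2
p_5 = 9: count[9] becomes 2
p_6 = 7: count[7] becomes 1
p_7 = 4: count[4] becomes 2
p_8 = 6: count[6] becomes 1
p_9 = 7: count[7] becomes 2
p_10 = 4: count[4] becomes 3
Degrees (1 + count): deg[1]=1+0=1, deg[2]=1+0=1, deg[3]=1+0=1, deg[4]=1+3=4, deg[5]=1+0=1, deg[6]=1+1=2, deg[7]=1+2=3, deg[8]=1+2=3, deg[9]=1+2=3, deg[10]=1+0=1, deg[11]=1+0=1, deg[12]=1+0=1

Answer: 1 1 1 4 1 2 3 3 3 1 1 1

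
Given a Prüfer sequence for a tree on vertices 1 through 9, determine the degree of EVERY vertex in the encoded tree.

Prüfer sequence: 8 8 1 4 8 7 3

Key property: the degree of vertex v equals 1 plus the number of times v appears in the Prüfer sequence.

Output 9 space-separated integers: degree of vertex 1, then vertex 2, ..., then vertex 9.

Answer: 2 1 2 2 1 1 2 4 1

Derivation:
p_1 = 8: count[8] becomes 1
p_2 = 8: count[8] becomes 2
p_3 = 1: count[1] becomes 1
p_4 = 4: count[4] becomes 1
p_5 = 8: count[8] becomes 3
p_6 = 7: count[7] becomes 1
p_7 = 3: count[3] becomes 1
Degrees (1 + count): deg[1]=1+1=2, deg[2]=1+0=1, deg[3]=1+1=2, deg[4]=1+1=2, deg[5]=1+0=1, deg[6]=1+0=1, deg[7]=1+1=2, deg[8]=1+3=4, deg[9]=1+0=1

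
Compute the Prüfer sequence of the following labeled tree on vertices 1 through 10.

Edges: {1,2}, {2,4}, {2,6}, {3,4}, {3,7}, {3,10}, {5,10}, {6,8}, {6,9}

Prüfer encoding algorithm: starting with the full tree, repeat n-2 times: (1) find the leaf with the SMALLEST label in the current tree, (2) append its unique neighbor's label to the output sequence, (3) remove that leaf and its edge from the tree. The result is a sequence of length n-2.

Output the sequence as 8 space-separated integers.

Step 1: leaves = {1,5,7,8,9}. Remove smallest leaf 1, emit neighbor 2.
Step 2: leaves = {5,7,8,9}. Remove smallest leaf 5, emit neighbor 10.
Step 3: leaves = {7,8,9,10}. Remove smallest leaf 7, emit neighbor 3.
Step 4: leaves = {8,9,10}. Remove smallest leaf 8, emit neighbor 6.
Step 5: leaves = {9,10}. Remove smallest leaf 9, emit neighbor 6.
Step 6: leaves = {6,10}. Remove smallest leaf 6, emit neighbor 2.
Step 7: leaves = {2,10}. Remove smallest leaf 2, emit neighbor 4.
Step 8: leaves = {4,10}. Remove smallest leaf 4, emit neighbor 3.
Done: 2 vertices remain (3, 10). Sequence = [2 10 3 6 6 2 4 3]

Answer: 2 10 3 6 6 2 4 3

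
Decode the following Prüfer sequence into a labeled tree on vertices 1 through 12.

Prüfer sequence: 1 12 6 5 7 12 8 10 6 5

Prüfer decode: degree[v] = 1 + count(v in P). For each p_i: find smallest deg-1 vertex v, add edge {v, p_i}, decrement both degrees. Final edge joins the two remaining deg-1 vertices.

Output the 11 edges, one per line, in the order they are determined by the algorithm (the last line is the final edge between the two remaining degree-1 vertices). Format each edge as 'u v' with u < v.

Initial degrees: {1:2, 2:1, 3:1, 4:1, 5:3, 6:3, 7:2, 8:2, 9:1, 10:2, 11:1, 12:3}
Step 1: smallest deg-1 vertex = 2, p_1 = 1. Add edge {1,2}. Now deg[2]=0, deg[1]=1.
Step 2: smallest deg-1 vertex = 1, p_2 = 12. Add edge {1,12}. Now deg[1]=0, deg[12]=2.
Step 3: smallest deg-1 vertex = 3, p_3 = 6. Add edge {3,6}. Now deg[3]=0, deg[6]=2.
Step 4: smallest deg-1 vertex = 4, p_4 = 5. Add edge {4,5}. Now deg[4]=0, deg[5]=2.
Step 5: smallest deg-1 vertex = 9, p_5 = 7. Add edge {7,9}. Now deg[9]=0, deg[7]=1.
Step 6: smallest deg-1 vertex = 7, p_6 = 12. Add edge {7,12}. Now deg[7]=0, deg[12]=1.
Step 7: smallest deg-1 vertex = 11, p_7 = 8. Add edge {8,11}. Now deg[11]=0, deg[8]=1.
Step 8: smallest deg-1 vertex = 8, p_8 = 10. Add edge {8,10}. Now deg[8]=0, deg[10]=1.
Step 9: smallest deg-1 vertex = 10, p_9 = 6. Add edge {6,10}. Now deg[10]=0, deg[6]=1.
Step 10: smallest deg-1 vertex = 6, p_10 = 5. Add edge {5,6}. Now deg[6]=0, deg[5]=1.
Final: two remaining deg-1 vertices are 5, 12. Add edge {5,12}.

Answer: 1 2
1 12
3 6
4 5
7 9
7 12
8 11
8 10
6 10
5 6
5 12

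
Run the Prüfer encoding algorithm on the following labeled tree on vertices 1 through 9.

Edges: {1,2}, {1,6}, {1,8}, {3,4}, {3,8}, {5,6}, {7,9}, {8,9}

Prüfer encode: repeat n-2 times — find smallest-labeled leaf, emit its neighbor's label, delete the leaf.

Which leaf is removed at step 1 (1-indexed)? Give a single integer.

Answer: 2

Derivation:
Step 1: current leaves = {2,4,5,7}. Remove leaf 2 (neighbor: 1).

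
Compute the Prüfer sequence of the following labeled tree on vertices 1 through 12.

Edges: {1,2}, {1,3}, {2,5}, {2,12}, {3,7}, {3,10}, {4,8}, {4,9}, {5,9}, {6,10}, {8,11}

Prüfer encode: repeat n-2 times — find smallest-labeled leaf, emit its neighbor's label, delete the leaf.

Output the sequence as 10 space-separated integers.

Step 1: leaves = {6,7,11,12}. Remove smallest leaf 6, emit neighbor 10.
Step 2: leaves = {7,10,11,12}. Remove smallest leaf 7, emit neighbor 3.
Step 3: leaves = {10,11,12}. Remove smallest leaf 10, emit neighbor 3.
Step 4: leaves = {3,11,12}. Remove smallest leaf 3, emit neighbor 1.
Step 5: leaves = {1,11,12}. Remove smallest leaf 1, emit neighbor 2.
Step 6: leaves = {11,12}. Remove smallest leaf 11, emit neighbor 8.
Step 7: leaves = {8,12}. Remove smallest leaf 8, emit neighbor 4.
Step 8: leaves = {4,12}. Remove smallest leaf 4, emit neighbor 9.
Step 9: leaves = {9,12}. Remove smallest leaf 9, emit neighbor 5.
Step 10: leaves = {5,12}. Remove smallest leaf 5, emit neighbor 2.
Done: 2 vertices remain (2, 12). Sequence = [10 3 3 1 2 8 4 9 5 2]

Answer: 10 3 3 1 2 8 4 9 5 2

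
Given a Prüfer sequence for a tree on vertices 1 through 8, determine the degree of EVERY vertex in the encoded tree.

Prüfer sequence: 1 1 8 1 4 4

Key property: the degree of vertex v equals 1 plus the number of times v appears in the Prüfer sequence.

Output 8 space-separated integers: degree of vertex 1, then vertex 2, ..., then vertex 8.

Answer: 4 1 1 3 1 1 1 2

Derivation:
p_1 = 1: count[1] becomes 1
p_2 = 1: count[1] becomes 2
p_3 = 8: count[8] becomes 1
p_4 = 1: count[1] becomes 3
p_5 = 4: count[4] becomes 1
p_6 = 4: count[4] becomes 2
Degrees (1 + count): deg[1]=1+3=4, deg[2]=1+0=1, deg[3]=1+0=1, deg[4]=1+2=3, deg[5]=1+0=1, deg[6]=1+0=1, deg[7]=1+0=1, deg[8]=1+1=2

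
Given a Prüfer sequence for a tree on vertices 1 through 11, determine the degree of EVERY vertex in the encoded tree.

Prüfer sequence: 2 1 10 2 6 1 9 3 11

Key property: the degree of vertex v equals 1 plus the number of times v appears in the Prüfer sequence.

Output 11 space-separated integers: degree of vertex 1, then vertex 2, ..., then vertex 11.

Answer: 3 3 2 1 1 2 1 1 2 2 2

Derivation:
p_1 = 2: count[2] becomes 1
p_2 = 1: count[1] becomes 1
p_3 = 10: count[10] becomes 1
p_4 = 2: count[2] becomes 2
p_5 = 6: count[6] becomes 1
p_6 = 1: count[1] becomes 2
p_7 = 9: count[9] becomes 1
p_8 = 3: count[3] becomes 1
p_9 = 11: count[11] becomes 1
Degrees (1 + count): deg[1]=1+2=3, deg[2]=1+2=3, deg[3]=1+1=2, deg[4]=1+0=1, deg[5]=1+0=1, deg[6]=1+1=2, deg[7]=1+0=1, deg[8]=1+0=1, deg[9]=1+1=2, deg[10]=1+1=2, deg[11]=1+1=2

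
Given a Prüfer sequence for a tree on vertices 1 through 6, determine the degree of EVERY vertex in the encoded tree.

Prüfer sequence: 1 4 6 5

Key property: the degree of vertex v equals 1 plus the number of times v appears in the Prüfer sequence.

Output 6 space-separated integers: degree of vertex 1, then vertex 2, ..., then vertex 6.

Answer: 2 1 1 2 2 2

Derivation:
p_1 = 1: count[1] becomes 1
p_2 = 4: count[4] becomes 1
p_3 = 6: count[6] becomes 1
p_4 = 5: count[5] becomes 1
Degrees (1 + count): deg[1]=1+1=2, deg[2]=1+0=1, deg[3]=1+0=1, deg[4]=1+1=2, deg[5]=1+1=2, deg[6]=1+1=2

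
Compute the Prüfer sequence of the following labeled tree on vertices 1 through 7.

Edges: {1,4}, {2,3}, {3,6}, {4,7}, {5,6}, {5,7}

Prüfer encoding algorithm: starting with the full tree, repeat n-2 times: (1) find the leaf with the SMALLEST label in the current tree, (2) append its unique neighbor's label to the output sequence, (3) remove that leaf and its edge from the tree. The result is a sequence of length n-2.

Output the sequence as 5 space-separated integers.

Answer: 4 3 6 7 5

Derivation:
Step 1: leaves = {1,2}. Remove smallest leaf 1, emit neighbor 4.
Step 2: leaves = {2,4}. Remove smallest leaf 2, emit neighbor 3.
Step 3: leaves = {3,4}. Remove smallest leaf 3, emit neighbor 6.
Step 4: leaves = {4,6}. Remove smallest leaf 4, emit neighbor 7.
Step 5: leaves = {6,7}. Remove smallest leaf 6, emit neighbor 5.
Done: 2 vertices remain (5, 7). Sequence = [4 3 6 7 5]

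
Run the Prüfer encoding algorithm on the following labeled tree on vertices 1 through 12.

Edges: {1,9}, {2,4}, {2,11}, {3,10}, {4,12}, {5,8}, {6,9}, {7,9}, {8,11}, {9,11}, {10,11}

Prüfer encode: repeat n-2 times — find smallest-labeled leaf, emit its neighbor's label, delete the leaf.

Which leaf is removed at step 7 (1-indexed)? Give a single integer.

Answer: 9

Derivation:
Step 1: current leaves = {1,3,5,6,7,12}. Remove leaf 1 (neighbor: 9).
Step 2: current leaves = {3,5,6,7,12}. Remove leaf 3 (neighbor: 10).
Step 3: current leaves = {5,6,7,10,12}. Remove leaf 5 (neighbor: 8).
Step 4: current leaves = {6,7,8,10,12}. Remove leaf 6 (neighbor: 9).
Step 5: current leaves = {7,8,10,12}. Remove leaf 7 (neighbor: 9).
Step 6: current leaves = {8,9,10,12}. Remove leaf 8 (neighbor: 11).
Step 7: current leaves = {9,10,12}. Remove leaf 9 (neighbor: 11).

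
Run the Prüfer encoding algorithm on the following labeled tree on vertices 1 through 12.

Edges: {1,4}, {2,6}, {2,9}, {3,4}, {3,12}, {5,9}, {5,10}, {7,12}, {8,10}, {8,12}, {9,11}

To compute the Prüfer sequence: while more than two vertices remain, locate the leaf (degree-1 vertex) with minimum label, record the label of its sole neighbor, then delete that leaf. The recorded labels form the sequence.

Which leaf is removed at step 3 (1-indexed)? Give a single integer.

Step 1: current leaves = {1,6,7,11}. Remove leaf 1 (neighbor: 4).
Step 2: current leaves = {4,6,7,11}. Remove leaf 4 (neighbor: 3).
Step 3: current leaves = {3,6,7,11}. Remove leaf 3 (neighbor: 12).

Answer: 3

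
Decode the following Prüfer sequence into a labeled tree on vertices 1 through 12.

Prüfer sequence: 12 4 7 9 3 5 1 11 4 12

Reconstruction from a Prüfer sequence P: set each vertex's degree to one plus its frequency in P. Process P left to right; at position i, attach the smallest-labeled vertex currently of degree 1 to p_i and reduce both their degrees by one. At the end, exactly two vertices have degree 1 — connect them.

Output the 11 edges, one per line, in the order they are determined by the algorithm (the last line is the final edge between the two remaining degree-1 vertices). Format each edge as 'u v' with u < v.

Initial degrees: {1:2, 2:1, 3:2, 4:3, 5:2, 6:1, 7:2, 8:1, 9:2, 10:1, 11:2, 12:3}
Step 1: smallest deg-1 vertex = 2, p_1 = 12. Add edge {2,12}. Now deg[2]=0, deg[12]=2.
Step 2: smallest deg-1 vertex = 6, p_2 = 4. Add edge {4,6}. Now deg[6]=0, deg[4]=2.
Step 3: smallest deg-1 vertex = 8, p_3 = 7. Add edge {7,8}. Now deg[8]=0, deg[7]=1.
Step 4: smallest deg-1 vertex = 7, p_4 = 9. Add edge {7,9}. Now deg[7]=0, deg[9]=1.
Step 5: smallest deg-1 vertex = 9, p_5 = 3. Add edge {3,9}. Now deg[9]=0, deg[3]=1.
Step 6: smallest deg-1 vertex = 3, p_6 = 5. Add edge {3,5}. Now deg[3]=0, deg[5]=1.
Step 7: smallest deg-1 vertex = 5, p_7 = 1. Add edge {1,5}. Now deg[5]=0, deg[1]=1.
Step 8: smallest deg-1 vertex = 1, p_8 = 11. Add edge {1,11}. Now deg[1]=0, deg[11]=1.
Step 9: smallest deg-1 vertex = 10, p_9 = 4. Add edge {4,10}. Now deg[10]=0, deg[4]=1.
Step 10: smallest deg-1 vertex = 4, p_10 = 12. Add edge {4,12}. Now deg[4]=0, deg[12]=1.
Final: two remaining deg-1 vertices are 11, 12. Add edge {11,12}.

Answer: 2 12
4 6
7 8
7 9
3 9
3 5
1 5
1 11
4 10
4 12
11 12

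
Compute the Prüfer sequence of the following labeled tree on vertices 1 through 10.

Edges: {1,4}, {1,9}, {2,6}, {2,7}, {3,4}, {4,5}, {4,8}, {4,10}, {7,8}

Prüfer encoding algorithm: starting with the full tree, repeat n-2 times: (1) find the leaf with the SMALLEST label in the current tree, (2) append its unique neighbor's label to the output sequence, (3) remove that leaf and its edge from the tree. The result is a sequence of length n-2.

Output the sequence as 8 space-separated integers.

Answer: 4 4 2 7 8 4 1 4

Derivation:
Step 1: leaves = {3,5,6,9,10}. Remove smallest leaf 3, emit neighbor 4.
Step 2: leaves = {5,6,9,10}. Remove smallest leaf 5, emit neighbor 4.
Step 3: leaves = {6,9,10}. Remove smallest leaf 6, emit neighbor 2.
Step 4: leaves = {2,9,10}. Remove smallest leaf 2, emit neighbor 7.
Step 5: leaves = {7,9,10}. Remove smallest leaf 7, emit neighbor 8.
Step 6: leaves = {8,9,10}. Remove smallest leaf 8, emit neighbor 4.
Step 7: leaves = {9,10}. Remove smallest leaf 9, emit neighbor 1.
Step 8: leaves = {1,10}. Remove smallest leaf 1, emit neighbor 4.
Done: 2 vertices remain (4, 10). Sequence = [4 4 2 7 8 4 1 4]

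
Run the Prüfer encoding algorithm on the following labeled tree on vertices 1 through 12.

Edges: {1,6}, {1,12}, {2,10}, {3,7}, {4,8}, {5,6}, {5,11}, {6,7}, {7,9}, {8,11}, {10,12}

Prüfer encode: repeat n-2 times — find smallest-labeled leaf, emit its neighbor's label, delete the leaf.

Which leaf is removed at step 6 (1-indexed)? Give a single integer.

Step 1: current leaves = {2,3,4,9}. Remove leaf 2 (neighbor: 10).
Step 2: current leaves = {3,4,9,10}. Remove leaf 3 (neighbor: 7).
Step 3: current leaves = {4,9,10}. Remove leaf 4 (neighbor: 8).
Step 4: current leaves = {8,9,10}. Remove leaf 8 (neighbor: 11).
Step 5: current leaves = {9,10,11}. Remove leaf 9 (neighbor: 7).
Step 6: current leaves = {7,10,11}. Remove leaf 7 (neighbor: 6).

Answer: 7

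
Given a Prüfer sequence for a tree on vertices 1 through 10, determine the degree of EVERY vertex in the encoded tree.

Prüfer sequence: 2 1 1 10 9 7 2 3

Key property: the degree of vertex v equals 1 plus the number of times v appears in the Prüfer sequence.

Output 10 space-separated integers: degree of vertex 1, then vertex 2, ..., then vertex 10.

p_1 = 2: count[2] becomes 1
p_2 = 1: count[1] becomes 1
p_3 = 1: count[1] becomes 2
p_4 = 10: count[10] becomes 1
p_5 = 9: count[9] becomes 1
p_6 = 7: count[7] becomes 1
p_7 = 2: count[2] becomes 2
p_8 = 3: count[3] becomes 1
Degrees (1 + count): deg[1]=1+2=3, deg[2]=1+2=3, deg[3]=1+1=2, deg[4]=1+0=1, deg[5]=1+0=1, deg[6]=1+0=1, deg[7]=1+1=2, deg[8]=1+0=1, deg[9]=1+1=2, deg[10]=1+1=2

Answer: 3 3 2 1 1 1 2 1 2 2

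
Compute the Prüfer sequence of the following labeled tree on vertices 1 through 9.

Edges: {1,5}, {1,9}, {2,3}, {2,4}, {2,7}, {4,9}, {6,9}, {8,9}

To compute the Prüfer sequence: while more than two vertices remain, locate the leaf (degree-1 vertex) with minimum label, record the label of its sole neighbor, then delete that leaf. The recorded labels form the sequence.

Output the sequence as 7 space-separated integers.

Step 1: leaves = {3,5,6,7,8}. Remove smallest leaf 3, emit neighbor 2.
Step 2: leaves = {5,6,7,8}. Remove smallest leaf 5, emit neighbor 1.
Step 3: leaves = {1,6,7,8}. Remove smallest leaf 1, emit neighbor 9.
Step 4: leaves = {6,7,8}. Remove smallest leaf 6, emit neighbor 9.
Step 5: leaves = {7,8}. Remove smallest leaf 7, emit neighbor 2.
Step 6: leaves = {2,8}. Remove smallest leaf 2, emit neighbor 4.
Step 7: leaves = {4,8}. Remove smallest leaf 4, emit neighbor 9.
Done: 2 vertices remain (8, 9). Sequence = [2 1 9 9 2 4 9]

Answer: 2 1 9 9 2 4 9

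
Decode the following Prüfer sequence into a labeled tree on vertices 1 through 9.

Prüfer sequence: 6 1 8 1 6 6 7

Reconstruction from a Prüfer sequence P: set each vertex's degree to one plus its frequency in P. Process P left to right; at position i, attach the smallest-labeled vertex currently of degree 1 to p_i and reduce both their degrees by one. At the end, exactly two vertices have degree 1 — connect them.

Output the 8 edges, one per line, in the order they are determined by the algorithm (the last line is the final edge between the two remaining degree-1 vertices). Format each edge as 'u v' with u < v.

Answer: 2 6
1 3
4 8
1 5
1 6
6 8
6 7
7 9

Derivation:
Initial degrees: {1:3, 2:1, 3:1, 4:1, 5:1, 6:4, 7:2, 8:2, 9:1}
Step 1: smallest deg-1 vertex = 2, p_1 = 6. Add edge {2,6}. Now deg[2]=0, deg[6]=3.
Step 2: smallest deg-1 vertex = 3, p_2 = 1. Add edge {1,3}. Now deg[3]=0, deg[1]=2.
Step 3: smallest deg-1 vertex = 4, p_3 = 8. Add edge {4,8}. Now deg[4]=0, deg[8]=1.
Step 4: smallest deg-1 vertex = 5, p_4 = 1. Add edge {1,5}. Now deg[5]=0, deg[1]=1.
Step 5: smallest deg-1 vertex = 1, p_5 = 6. Add edge {1,6}. Now deg[1]=0, deg[6]=2.
Step 6: smallest deg-1 vertex = 8, p_6 = 6. Add edge {6,8}. Now deg[8]=0, deg[6]=1.
Step 7: smallest deg-1 vertex = 6, p_7 = 7. Add edge {6,7}. Now deg[6]=0, deg[7]=1.
Final: two remaining deg-1 vertices are 7, 9. Add edge {7,9}.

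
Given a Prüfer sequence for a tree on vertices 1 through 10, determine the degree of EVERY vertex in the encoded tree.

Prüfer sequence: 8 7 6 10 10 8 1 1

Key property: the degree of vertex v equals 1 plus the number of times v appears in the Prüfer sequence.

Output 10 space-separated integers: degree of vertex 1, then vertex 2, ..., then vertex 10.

p_1 = 8: count[8] becomes 1
p_2 = 7: count[7] becomes 1
p_3 = 6: count[6] becomes 1
p_4 = 10: count[10] becomes 1
p_5 = 10: count[10] becomes 2
p_6 = 8: count[8] becomes 2
p_7 = 1: count[1] becomes 1
p_8 = 1: count[1] becomes 2
Degrees (1 + count): deg[1]=1+2=3, deg[2]=1+0=1, deg[3]=1+0=1, deg[4]=1+0=1, deg[5]=1+0=1, deg[6]=1+1=2, deg[7]=1+1=2, deg[8]=1+2=3, deg[9]=1+0=1, deg[10]=1+2=3

Answer: 3 1 1 1 1 2 2 3 1 3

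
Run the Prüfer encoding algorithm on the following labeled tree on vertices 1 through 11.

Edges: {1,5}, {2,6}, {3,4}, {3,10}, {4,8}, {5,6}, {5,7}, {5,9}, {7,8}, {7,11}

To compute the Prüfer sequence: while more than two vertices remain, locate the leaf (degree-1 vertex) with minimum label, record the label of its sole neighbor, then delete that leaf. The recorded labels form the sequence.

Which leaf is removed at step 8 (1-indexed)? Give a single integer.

Answer: 4

Derivation:
Step 1: current leaves = {1,2,9,10,11}. Remove leaf 1 (neighbor: 5).
Step 2: current leaves = {2,9,10,11}. Remove leaf 2 (neighbor: 6).
Step 3: current leaves = {6,9,10,11}. Remove leaf 6 (neighbor: 5).
Step 4: current leaves = {9,10,11}. Remove leaf 9 (neighbor: 5).
Step 5: current leaves = {5,10,11}. Remove leaf 5 (neighbor: 7).
Step 6: current leaves = {10,11}. Remove leaf 10 (neighbor: 3).
Step 7: current leaves = {3,11}. Remove leaf 3 (neighbor: 4).
Step 8: current leaves = {4,11}. Remove leaf 4 (neighbor: 8).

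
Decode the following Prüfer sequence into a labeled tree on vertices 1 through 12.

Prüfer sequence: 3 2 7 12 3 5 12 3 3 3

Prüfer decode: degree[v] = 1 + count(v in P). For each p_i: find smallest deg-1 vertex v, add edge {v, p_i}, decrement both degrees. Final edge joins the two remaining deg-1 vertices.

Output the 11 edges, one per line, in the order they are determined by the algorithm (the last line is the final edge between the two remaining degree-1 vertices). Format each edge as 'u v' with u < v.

Answer: 1 3
2 4
2 7
6 12
3 7
5 8
5 12
3 9
3 10
3 11
3 12

Derivation:
Initial degrees: {1:1, 2:2, 3:6, 4:1, 5:2, 6:1, 7:2, 8:1, 9:1, 10:1, 11:1, 12:3}
Step 1: smallest deg-1 vertex = 1, p_1 = 3. Add edge {1,3}. Now deg[1]=0, deg[3]=5.
Step 2: smallest deg-1 vertex = 4, p_2 = 2. Add edge {2,4}. Now deg[4]=0, deg[2]=1.
Step 3: smallest deg-1 vertex = 2, p_3 = 7. Add edge {2,7}. Now deg[2]=0, deg[7]=1.
Step 4: smallest deg-1 vertex = 6, p_4 = 12. Add edge {6,12}. Now deg[6]=0, deg[12]=2.
Step 5: smallest deg-1 vertex = 7, p_5 = 3. Add edge {3,7}. Now deg[7]=0, deg[3]=4.
Step 6: smallest deg-1 vertex = 8, p_6 = 5. Add edge {5,8}. Now deg[8]=0, deg[5]=1.
Step 7: smallest deg-1 vertex = 5, p_7 = 12. Add edge {5,12}. Now deg[5]=0, deg[12]=1.
Step 8: smallest deg-1 vertex = 9, p_8 = 3. Add edge {3,9}. Now deg[9]=0, deg[3]=3.
Step 9: smallest deg-1 vertex = 10, p_9 = 3. Add edge {3,10}. Now deg[10]=0, deg[3]=2.
Step 10: smallest deg-1 vertex = 11, p_10 = 3. Add edge {3,11}. Now deg[11]=0, deg[3]=1.
Final: two remaining deg-1 vertices are 3, 12. Add edge {3,12}.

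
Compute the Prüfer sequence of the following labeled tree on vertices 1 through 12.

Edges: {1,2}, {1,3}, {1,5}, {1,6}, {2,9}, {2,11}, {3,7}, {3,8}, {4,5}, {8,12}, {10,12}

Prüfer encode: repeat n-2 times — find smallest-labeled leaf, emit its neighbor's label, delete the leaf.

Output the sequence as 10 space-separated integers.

Step 1: leaves = {4,6,7,9,10,11}. Remove smallest leaf 4, emit neighbor 5.
Step 2: leaves = {5,6,7,9,10,11}. Remove smallest leaf 5, emit neighbor 1.
Step 3: leaves = {6,7,9,10,11}. Remove smallest leaf 6, emit neighbor 1.
Step 4: leaves = {7,9,10,11}. Remove smallest leaf 7, emit neighbor 3.
Step 5: leaves = {9,10,11}. Remove smallest leaf 9, emit neighbor 2.
Step 6: leaves = {10,11}. Remove smallest leaf 10, emit neighbor 12.
Step 7: leaves = {11,12}. Remove smallest leaf 11, emit neighbor 2.
Step 8: leaves = {2,12}. Remove smallest leaf 2, emit neighbor 1.
Step 9: leaves = {1,12}. Remove smallest leaf 1, emit neighbor 3.
Step 10: leaves = {3,12}. Remove smallest leaf 3, emit neighbor 8.
Done: 2 vertices remain (8, 12). Sequence = [5 1 1 3 2 12 2 1 3 8]

Answer: 5 1 1 3 2 12 2 1 3 8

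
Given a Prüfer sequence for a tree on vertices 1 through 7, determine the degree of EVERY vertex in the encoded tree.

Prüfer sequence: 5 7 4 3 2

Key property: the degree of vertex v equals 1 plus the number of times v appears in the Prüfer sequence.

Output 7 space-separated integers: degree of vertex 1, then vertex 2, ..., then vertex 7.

Answer: 1 2 2 2 2 1 2

Derivation:
p_1 = 5: count[5] becomes 1
p_2 = 7: count[7] becomes 1
p_3 = 4: count[4] becomes 1
p_4 = 3: count[3] becomes 1
p_5 = 2: count[2] becomes 1
Degrees (1 + count): deg[1]=1+0=1, deg[2]=1+1=2, deg[3]=1+1=2, deg[4]=1+1=2, deg[5]=1+1=2, deg[6]=1+0=1, deg[7]=1+1=2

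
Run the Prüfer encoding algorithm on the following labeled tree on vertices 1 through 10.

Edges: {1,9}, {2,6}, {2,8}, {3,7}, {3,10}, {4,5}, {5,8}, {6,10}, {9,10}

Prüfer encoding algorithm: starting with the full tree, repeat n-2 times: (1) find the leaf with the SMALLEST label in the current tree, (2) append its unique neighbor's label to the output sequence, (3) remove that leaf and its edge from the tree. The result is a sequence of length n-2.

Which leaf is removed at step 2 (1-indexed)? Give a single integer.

Answer: 4

Derivation:
Step 1: current leaves = {1,4,7}. Remove leaf 1 (neighbor: 9).
Step 2: current leaves = {4,7,9}. Remove leaf 4 (neighbor: 5).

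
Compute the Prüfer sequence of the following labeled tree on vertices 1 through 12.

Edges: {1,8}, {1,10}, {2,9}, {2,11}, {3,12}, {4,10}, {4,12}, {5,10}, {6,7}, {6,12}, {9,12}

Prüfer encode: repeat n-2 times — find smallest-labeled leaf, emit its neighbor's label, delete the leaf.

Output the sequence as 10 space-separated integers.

Step 1: leaves = {3,5,7,8,11}. Remove smallest leaf 3, emit neighbor 12.
Step 2: leaves = {5,7,8,11}. Remove smallest leaf 5, emit neighbor 10.
Step 3: leaves = {7,8,11}. Remove smallest leaf 7, emit neighbor 6.
Step 4: leaves = {6,8,11}. Remove smallest leaf 6, emit neighbor 12.
Step 5: leaves = {8,11}. Remove smallest leaf 8, emit neighbor 1.
Step 6: leaves = {1,11}. Remove smallest leaf 1, emit neighbor 10.
Step 7: leaves = {10,11}. Remove smallest leaf 10, emit neighbor 4.
Step 8: leaves = {4,11}. Remove smallest leaf 4, emit neighbor 12.
Step 9: leaves = {11,12}. Remove smallest leaf 11, emit neighbor 2.
Step 10: leaves = {2,12}. Remove smallest leaf 2, emit neighbor 9.
Done: 2 vertices remain (9, 12). Sequence = [12 10 6 12 1 10 4 12 2 9]

Answer: 12 10 6 12 1 10 4 12 2 9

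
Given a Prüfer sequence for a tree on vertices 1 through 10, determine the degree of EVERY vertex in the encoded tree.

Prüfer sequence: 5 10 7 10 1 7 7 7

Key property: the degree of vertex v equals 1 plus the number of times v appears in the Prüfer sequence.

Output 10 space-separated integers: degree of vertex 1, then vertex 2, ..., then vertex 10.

Answer: 2 1 1 1 2 1 5 1 1 3

Derivation:
p_1 = 5: count[5] becomes 1
p_2 = 10: count[10] becomes 1
p_3 = 7: count[7] becomes 1
p_4 = 10: count[10] becomes 2
p_5 = 1: count[1] becomes 1
p_6 = 7: count[7] becomes 2
p_7 = 7: count[7] becomes 3
p_8 = 7: count[7] becomes 4
Degrees (1 + count): deg[1]=1+1=2, deg[2]=1+0=1, deg[3]=1+0=1, deg[4]=1+0=1, deg[5]=1+1=2, deg[6]=1+0=1, deg[7]=1+4=5, deg[8]=1+0=1, deg[9]=1+0=1, deg[10]=1+2=3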